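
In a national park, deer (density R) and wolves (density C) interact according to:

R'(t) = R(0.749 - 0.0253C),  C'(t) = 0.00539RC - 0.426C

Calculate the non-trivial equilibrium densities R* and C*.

Set dC/dt = 0 with C > 0: 0.00539R - 0.426 = 0, so R* = 0.426/0.00539 = 79.
Set dR/dt = 0 with R > 0: 0.749 - 0.0253C = 0, so C* = 0.749/0.0253 = 29.6.

R* ≈ 79, C* ≈ 29.6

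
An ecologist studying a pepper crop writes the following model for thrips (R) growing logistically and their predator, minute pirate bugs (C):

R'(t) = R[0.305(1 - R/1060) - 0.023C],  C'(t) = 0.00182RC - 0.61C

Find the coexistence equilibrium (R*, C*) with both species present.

From dC/dt = 0 with C > 0: 0.00182R* = 0.61, so R* = 335.
Substitute into dR/dt = 0: 0.305(1 - 335/1060) = 0.023C*.
The bracket is 0.684, giving C* = 0.209/0.023 = 9.07.

R* ≈ 335, C* ≈ 9.07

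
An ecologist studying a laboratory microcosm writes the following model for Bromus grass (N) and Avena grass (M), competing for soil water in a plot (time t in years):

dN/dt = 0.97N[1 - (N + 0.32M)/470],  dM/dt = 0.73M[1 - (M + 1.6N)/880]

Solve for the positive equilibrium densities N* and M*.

N* ≈ 386, M* ≈ 262

Setting both brackets to zero gives the nullclines N + 0.32M = 470 and 1.6N + M = 880.
Substituting M = 880 - 1.6N into the first: N(1 - 0.32·1.6) = 470 - 0.32·880.
So N* = 188/0.488 = 386, and then M* = 880 - 1.6·386 = 262.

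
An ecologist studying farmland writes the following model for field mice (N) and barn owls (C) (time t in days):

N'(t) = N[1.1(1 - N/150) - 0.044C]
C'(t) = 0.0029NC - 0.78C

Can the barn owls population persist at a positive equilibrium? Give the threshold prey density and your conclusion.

Threshold N = 269; K < 269, so no, the predator goes extinct.

The predator equation gives dC/dt > 0 only when N > 0.78/0.0029 = 269.
Without the predator, N → K = 150. Since 150 < 269, the predator cannot invade.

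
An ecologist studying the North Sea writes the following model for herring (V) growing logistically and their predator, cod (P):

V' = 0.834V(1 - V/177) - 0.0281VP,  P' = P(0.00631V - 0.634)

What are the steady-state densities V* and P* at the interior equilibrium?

V* ≈ 100, P* ≈ 12.8

From dP/dt = 0 with P > 0: 0.00631V* = 0.634, so V* = 100.
Substitute into dV/dt = 0: 0.834(1 - 100/177) = 0.0281P*.
The bracket is 0.432, giving P* = 0.361/0.0281 = 12.8.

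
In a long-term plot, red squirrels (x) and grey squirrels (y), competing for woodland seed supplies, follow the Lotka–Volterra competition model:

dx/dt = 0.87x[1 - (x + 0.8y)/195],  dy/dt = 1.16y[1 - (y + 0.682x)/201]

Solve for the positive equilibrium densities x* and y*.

x* ≈ 75.3, y* ≈ 150

Setting both brackets to zero gives the nullclines x + 0.8y = 195 and 0.682x + y = 201.
Substituting y = 201 - 0.682x into the first: x(1 - 0.8·0.682) = 195 - 0.8·201.
So x* = 34.2/0.454 = 75.3, and then y* = 201 - 0.682·75.3 = 150.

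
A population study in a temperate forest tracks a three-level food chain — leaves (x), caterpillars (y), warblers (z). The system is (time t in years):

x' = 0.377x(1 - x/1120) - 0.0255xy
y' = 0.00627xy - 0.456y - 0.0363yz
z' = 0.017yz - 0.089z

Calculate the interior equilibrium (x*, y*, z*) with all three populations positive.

x* ≈ 723, y* ≈ 5.24, z* ≈ 112

From dz/dt = 0: 0.017y* = 0.089, so y* = 5.24.
From dx/dt = 0: 0.377(1 - x*/1120) = 0.0255·5.24, giving x* = 1120·(1 - 0.354) = 723.
From dy/dt = 0: 0.00627·723 - 0.456 = 0.0363z*, so z* = 4.08/0.0363 = 112.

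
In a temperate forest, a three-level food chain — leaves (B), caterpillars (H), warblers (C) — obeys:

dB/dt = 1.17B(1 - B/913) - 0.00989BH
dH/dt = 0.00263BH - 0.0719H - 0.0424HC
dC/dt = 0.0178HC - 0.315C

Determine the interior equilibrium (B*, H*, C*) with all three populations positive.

From dC/dt = 0: 0.0178H* = 0.315, so H* = 17.7.
From dB/dt = 0: 1.17(1 - B*/913) = 0.00989·17.7, giving B* = 913·(1 - 0.15) = 776.
From dH/dt = 0: 0.00263·776 - 0.0719 = 0.0424C*, so C* = 1.97/0.0424 = 46.5.

B* ≈ 776, H* ≈ 17.7, C* ≈ 46.5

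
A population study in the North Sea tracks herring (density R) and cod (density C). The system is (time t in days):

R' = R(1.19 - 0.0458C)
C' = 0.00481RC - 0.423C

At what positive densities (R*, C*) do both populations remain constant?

R* ≈ 87.9, C* ≈ 26

Set dC/dt = 0 with C > 0: 0.00481R - 0.423 = 0, so R* = 0.423/0.00481 = 87.9.
Set dR/dt = 0 with R > 0: 1.19 - 0.0458C = 0, so C* = 1.19/0.0458 = 26.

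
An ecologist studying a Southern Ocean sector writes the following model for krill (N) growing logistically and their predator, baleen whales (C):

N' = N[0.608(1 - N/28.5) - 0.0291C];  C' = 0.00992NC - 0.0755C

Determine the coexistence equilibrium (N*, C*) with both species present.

From dC/dt = 0 with C > 0: 0.00992N* = 0.0755, so N* = 7.61.
Substitute into dN/dt = 0: 0.608(1 - 7.61/28.5) = 0.0291C*.
The bracket is 0.733, giving C* = 0.446/0.0291 = 15.3.

N* ≈ 7.61, C* ≈ 15.3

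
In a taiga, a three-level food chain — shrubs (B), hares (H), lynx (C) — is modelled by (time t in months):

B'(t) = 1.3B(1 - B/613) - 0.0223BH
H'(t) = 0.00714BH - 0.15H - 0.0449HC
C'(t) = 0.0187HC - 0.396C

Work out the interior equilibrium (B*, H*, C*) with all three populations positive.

B* ≈ 390, H* ≈ 21.2, C* ≈ 58.7

From dC/dt = 0: 0.0187H* = 0.396, so H* = 21.2.
From dB/dt = 0: 1.3(1 - B*/613) = 0.0223·21.2, giving B* = 613·(1 - 0.363) = 390.
From dH/dt = 0: 0.00714·390 - 0.15 = 0.0449C*, so C* = 2.64/0.0449 = 58.7.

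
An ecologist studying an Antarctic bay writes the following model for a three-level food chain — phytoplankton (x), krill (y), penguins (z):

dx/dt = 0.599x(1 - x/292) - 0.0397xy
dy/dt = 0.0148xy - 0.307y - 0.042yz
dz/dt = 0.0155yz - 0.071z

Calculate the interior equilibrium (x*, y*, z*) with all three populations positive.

x* ≈ 203, y* ≈ 4.58, z* ≈ 64.3

From dz/dt = 0: 0.0155y* = 0.071, so y* = 4.58.
From dx/dt = 0: 0.599(1 - x*/292) = 0.0397·4.58, giving x* = 292·(1 - 0.304) = 203.
From dy/dt = 0: 0.0148·203 - 0.307 = 0.042z*, so z* = 2.7/0.042 = 64.3.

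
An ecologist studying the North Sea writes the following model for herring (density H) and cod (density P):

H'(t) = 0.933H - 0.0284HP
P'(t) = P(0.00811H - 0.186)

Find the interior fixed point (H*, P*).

H* ≈ 22.9, P* ≈ 32.9

Set dP/dt = 0 with P > 0: 0.00811H - 0.186 = 0, so H* = 0.186/0.00811 = 22.9.
Set dH/dt = 0 with H > 0: 0.933 - 0.0284P = 0, so P* = 0.933/0.0284 = 32.9.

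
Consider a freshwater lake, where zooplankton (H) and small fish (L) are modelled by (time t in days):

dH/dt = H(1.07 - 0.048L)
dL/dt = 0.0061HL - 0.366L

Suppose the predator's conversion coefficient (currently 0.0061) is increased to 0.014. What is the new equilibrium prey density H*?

H* ≈ 26.1

At the interior fixed point, setting dL/dt = 0 with L > 0 fixes H* = (predator death rate)/(HL coefficient) — independent of the other coefficients.
With the change, H* = 0.366/0.014 = 26.1; it falls from 60.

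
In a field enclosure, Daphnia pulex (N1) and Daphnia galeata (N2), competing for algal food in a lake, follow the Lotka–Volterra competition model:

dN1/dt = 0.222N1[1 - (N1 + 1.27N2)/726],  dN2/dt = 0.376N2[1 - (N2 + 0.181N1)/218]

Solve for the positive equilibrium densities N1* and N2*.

N1* ≈ 583, N2* ≈ 112

Setting both brackets to zero gives the nullclines N1 + 1.27N2 = 726 and 0.181N1 + N2 = 218.
Substituting N2 = 218 - 0.181N1 into the first: N1(1 - 1.27·0.181) = 726 - 1.27·218.
So N1* = 449/0.77 = 583, and then N2* = 218 - 0.181·583 = 112.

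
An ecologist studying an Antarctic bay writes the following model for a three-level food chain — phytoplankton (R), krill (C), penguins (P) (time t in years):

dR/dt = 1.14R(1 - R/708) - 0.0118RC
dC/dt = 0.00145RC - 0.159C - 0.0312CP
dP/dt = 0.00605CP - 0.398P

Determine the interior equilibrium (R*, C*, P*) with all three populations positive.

R* ≈ 226, C* ≈ 65.8, P* ≈ 5.4

From dP/dt = 0: 0.00605C* = 0.398, so C* = 65.8.
From dR/dt = 0: 1.14(1 - R*/708) = 0.0118·65.8, giving R* = 708·(1 - 0.681) = 226.
From dC/dt = 0: 0.00145·226 - 0.159 = 0.0312P*, so P* = 0.169/0.0312 = 5.4.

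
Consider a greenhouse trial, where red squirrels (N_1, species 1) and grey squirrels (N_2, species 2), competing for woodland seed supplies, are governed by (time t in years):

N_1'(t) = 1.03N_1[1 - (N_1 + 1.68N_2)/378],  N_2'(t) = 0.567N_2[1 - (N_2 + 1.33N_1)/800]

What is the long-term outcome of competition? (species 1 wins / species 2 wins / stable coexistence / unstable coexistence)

Compare the nullcline intercepts: K1/α12 = 378/1.68 = 225 < K2 = 800; K2/α21 = 800/1.33 = 602 > K1 = 378.
Since the inequalities point opposite ways, species 2 can invade but species 1 cannot.

species 2 excludes species 1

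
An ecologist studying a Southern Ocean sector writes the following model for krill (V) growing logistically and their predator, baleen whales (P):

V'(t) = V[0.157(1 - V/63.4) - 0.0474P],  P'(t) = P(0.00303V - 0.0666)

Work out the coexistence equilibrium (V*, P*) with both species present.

V* ≈ 22, P* ≈ 2.16

From dP/dt = 0 with P > 0: 0.00303V* = 0.0666, so V* = 22.
Substitute into dV/dt = 0: 0.157(1 - 22/63.4) = 0.0474P*.
The bracket is 0.653, giving P* = 0.103/0.0474 = 2.16.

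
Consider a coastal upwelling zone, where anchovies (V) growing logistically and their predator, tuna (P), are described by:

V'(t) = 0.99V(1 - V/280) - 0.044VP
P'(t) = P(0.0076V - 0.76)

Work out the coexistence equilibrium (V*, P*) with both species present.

From dP/dt = 0 with P > 0: 0.0076V* = 0.76, so V* = 100.
Substitute into dV/dt = 0: 0.99(1 - 100/280) = 0.044P*.
The bracket is 0.643, giving P* = 0.636/0.044 = 14.5.

V* ≈ 100, P* ≈ 14.5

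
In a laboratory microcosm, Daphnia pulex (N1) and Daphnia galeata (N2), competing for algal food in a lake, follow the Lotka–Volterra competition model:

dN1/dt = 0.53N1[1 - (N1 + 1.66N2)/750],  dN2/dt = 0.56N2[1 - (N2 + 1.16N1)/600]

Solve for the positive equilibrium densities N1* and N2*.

N1* ≈ 266, N2* ≈ 292

Setting both brackets to zero gives the nullclines N1 + 1.66N2 = 750 and 1.16N1 + N2 = 600.
Substituting N2 = 600 - 1.16N1 into the first: N1(1 - 1.66·1.16) = 750 - 1.66·600.
So N1* = -246/-0.926 = 266, and then N2* = 600 - 1.16·266 = 292.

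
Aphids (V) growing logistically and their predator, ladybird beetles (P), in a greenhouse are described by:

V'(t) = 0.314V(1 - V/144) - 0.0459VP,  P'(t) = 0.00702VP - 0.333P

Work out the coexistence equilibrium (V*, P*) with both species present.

V* ≈ 47.4, P* ≈ 4.59

From dP/dt = 0 with P > 0: 0.00702V* = 0.333, so V* = 47.4.
Substitute into dV/dt = 0: 0.314(1 - 47.4/144) = 0.0459P*.
The bracket is 0.671, giving P* = 0.211/0.0459 = 4.59.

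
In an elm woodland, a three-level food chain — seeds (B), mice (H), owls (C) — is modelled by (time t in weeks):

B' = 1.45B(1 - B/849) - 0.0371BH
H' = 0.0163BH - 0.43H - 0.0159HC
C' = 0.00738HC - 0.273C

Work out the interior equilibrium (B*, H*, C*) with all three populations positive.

From dC/dt = 0: 0.00738H* = 0.273, so H* = 37.
From dB/dt = 0: 1.45(1 - B*/849) = 0.0371·37, giving B* = 849·(1 - 0.946) = 45.4.
From dH/dt = 0: 0.0163·45.4 - 0.43 = 0.0159C*, so C* = 0.311/0.0159 = 19.5.

B* ≈ 45.4, H* ≈ 37, C* ≈ 19.5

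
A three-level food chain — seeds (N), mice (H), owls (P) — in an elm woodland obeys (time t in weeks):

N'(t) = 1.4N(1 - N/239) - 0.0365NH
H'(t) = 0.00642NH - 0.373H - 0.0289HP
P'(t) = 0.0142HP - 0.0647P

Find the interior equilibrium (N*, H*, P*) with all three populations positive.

From dP/dt = 0: 0.0142H* = 0.0647, so H* = 4.56.
From dN/dt = 0: 1.4(1 - N*/239) = 0.0365·4.56, giving N* = 239·(1 - 0.119) = 211.
From dH/dt = 0: 0.00642·211 - 0.373 = 0.0289P*, so P* = 0.979/0.0289 = 33.9.

N* ≈ 211, H* ≈ 4.56, P* ≈ 33.9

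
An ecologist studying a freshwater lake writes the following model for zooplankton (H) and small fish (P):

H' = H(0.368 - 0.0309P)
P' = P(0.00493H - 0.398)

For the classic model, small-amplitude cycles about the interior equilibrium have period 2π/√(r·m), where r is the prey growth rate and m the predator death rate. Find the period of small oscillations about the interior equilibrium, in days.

Here r = 0.368 and m = 0.398, so r·m = 0.146.
ω = √0.146 = 0.383 per day, hence T = 2π/ω ≈ 16.4 days.

T ≈ 16.4 days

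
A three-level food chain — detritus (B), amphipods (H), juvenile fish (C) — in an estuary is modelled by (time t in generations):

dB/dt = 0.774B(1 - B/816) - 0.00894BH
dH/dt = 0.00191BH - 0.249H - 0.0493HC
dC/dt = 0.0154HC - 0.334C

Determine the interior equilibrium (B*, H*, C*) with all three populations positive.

From dC/dt = 0: 0.0154H* = 0.334, so H* = 21.7.
From dB/dt = 0: 0.774(1 - B*/816) = 0.00894·21.7, giving B* = 816·(1 - 0.251) = 612.
From dH/dt = 0: 0.00191·612 - 0.249 = 0.0493C*, so C* = 0.919/0.0493 = 18.6.

B* ≈ 612, H* ≈ 21.7, C* ≈ 18.6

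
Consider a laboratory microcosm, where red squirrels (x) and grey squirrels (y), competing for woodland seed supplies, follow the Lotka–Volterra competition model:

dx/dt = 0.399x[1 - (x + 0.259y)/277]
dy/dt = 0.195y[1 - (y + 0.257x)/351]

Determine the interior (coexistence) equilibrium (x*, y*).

x* ≈ 199, y* ≈ 300

Setting both brackets to zero gives the nullclines x + 0.259y = 277 and 0.257x + y = 351.
Substituting y = 351 - 0.257x into the first: x(1 - 0.259·0.257) = 277 - 0.259·351.
So x* = 186/0.933 = 199, and then y* = 351 - 0.257·199 = 300.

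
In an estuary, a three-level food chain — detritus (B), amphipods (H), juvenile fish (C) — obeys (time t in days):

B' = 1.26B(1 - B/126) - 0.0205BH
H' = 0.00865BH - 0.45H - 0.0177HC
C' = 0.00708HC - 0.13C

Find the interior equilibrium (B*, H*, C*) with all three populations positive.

B* ≈ 88.4, H* ≈ 18.4, C* ≈ 17.8

From dC/dt = 0: 0.00708H* = 0.13, so H* = 18.4.
From dB/dt = 0: 1.26(1 - B*/126) = 0.0205·18.4, giving B* = 126·(1 - 0.299) = 88.4.
From dH/dt = 0: 0.00865·88.4 - 0.45 = 0.0177C*, so C* = 0.314/0.0177 = 17.8.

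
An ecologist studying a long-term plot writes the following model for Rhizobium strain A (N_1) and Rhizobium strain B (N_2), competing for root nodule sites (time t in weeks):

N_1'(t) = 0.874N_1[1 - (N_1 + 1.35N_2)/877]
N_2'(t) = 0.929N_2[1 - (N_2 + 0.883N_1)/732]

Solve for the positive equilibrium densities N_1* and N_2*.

Setting both brackets to zero gives the nullclines N_1 + 1.35N_2 = 877 and 0.883N_1 + N_2 = 732.
Substituting N_2 = 732 - 0.883N_1 into the first: N_1(1 - 1.35·0.883) = 877 - 1.35·732.
So N_1* = -111/-0.192 = 579, and then N_2* = 732 - 0.883·579 = 221.

N_1* ≈ 579, N_2* ≈ 221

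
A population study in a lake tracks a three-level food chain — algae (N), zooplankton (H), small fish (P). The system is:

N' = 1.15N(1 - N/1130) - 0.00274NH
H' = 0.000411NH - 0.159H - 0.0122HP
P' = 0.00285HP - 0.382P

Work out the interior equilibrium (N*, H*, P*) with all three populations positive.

From dP/dt = 0: 0.00285H* = 0.382, so H* = 134.
From dN/dt = 0: 1.15(1 - N*/1130) = 0.00274·134, giving N* = 1130·(1 - 0.319) = 769.
From dH/dt = 0: 0.000411·769 - 0.159 = 0.0122P*, so P* = 0.157/0.0122 = 12.9.

N* ≈ 769, H* ≈ 134, P* ≈ 12.9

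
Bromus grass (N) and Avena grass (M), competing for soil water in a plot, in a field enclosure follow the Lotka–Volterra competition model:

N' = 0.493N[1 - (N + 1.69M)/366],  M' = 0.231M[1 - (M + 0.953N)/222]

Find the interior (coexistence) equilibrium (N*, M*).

N* ≈ 15, M* ≈ 208

Setting both brackets to zero gives the nullclines N + 1.69M = 366 and 0.953N + M = 222.
Substituting M = 222 - 0.953N into the first: N(1 - 1.69·0.953) = 366 - 1.69·222.
So N* = -9.18/-0.611 = 15, and then M* = 222 - 0.953·15 = 208.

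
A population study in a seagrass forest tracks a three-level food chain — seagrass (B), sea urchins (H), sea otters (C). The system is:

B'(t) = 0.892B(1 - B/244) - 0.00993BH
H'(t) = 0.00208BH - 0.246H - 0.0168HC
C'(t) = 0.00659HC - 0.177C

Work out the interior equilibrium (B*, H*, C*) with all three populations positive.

B* ≈ 171, H* ≈ 26.9, C* ≈ 6.53

From dC/dt = 0: 0.00659H* = 0.177, so H* = 26.9.
From dB/dt = 0: 0.892(1 - B*/244) = 0.00993·26.9, giving B* = 244·(1 - 0.299) = 171.
From dH/dt = 0: 0.00208·171 - 0.246 = 0.0168C*, so C* = 0.11/0.0168 = 6.53.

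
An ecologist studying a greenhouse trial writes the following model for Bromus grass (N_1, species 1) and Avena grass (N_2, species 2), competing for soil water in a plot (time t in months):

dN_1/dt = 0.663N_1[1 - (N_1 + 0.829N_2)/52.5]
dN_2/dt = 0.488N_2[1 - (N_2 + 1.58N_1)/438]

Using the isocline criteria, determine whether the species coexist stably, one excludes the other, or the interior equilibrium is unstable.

Compare the nullcline intercepts: K1/α12 = 52.5/0.829 = 63.3 < K2 = 438; K2/α21 = 438/1.58 = 277 > K1 = 52.5.
Since the inequalities point opposite ways, species 2 can invade but species 1 cannot.

species 2 excludes species 1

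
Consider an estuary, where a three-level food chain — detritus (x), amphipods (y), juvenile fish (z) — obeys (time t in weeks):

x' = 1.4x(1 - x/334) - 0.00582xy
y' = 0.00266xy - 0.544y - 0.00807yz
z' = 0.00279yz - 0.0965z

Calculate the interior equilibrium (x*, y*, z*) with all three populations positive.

x* ≈ 286, y* ≈ 34.6, z* ≈ 26.9

From dz/dt = 0: 0.00279y* = 0.0965, so y* = 34.6.
From dx/dt = 0: 1.4(1 - x*/334) = 0.00582·34.6, giving x* = 334·(1 - 0.144) = 286.
From dy/dt = 0: 0.00266·286 - 0.544 = 0.00807z*, so z* = 0.217/0.00807 = 26.9.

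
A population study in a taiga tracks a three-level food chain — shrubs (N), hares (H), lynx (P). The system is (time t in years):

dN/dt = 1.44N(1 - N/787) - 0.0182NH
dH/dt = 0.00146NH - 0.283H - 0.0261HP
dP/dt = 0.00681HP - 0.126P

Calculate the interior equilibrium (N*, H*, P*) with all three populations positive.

From dP/dt = 0: 0.00681H* = 0.126, so H* = 18.5.
From dN/dt = 0: 1.44(1 - N*/787) = 0.0182·18.5, giving N* = 787·(1 - 0.234) = 603.
From dH/dt = 0: 0.00146·603 - 0.283 = 0.0261P*, so P* = 0.597/0.0261 = 22.9.

N* ≈ 603, H* ≈ 18.5, P* ≈ 22.9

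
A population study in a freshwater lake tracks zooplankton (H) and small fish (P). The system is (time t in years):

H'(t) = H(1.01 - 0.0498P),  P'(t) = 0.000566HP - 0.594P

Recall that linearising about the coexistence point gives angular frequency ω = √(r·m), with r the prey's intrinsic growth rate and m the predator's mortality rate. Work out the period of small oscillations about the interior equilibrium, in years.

Here r = 1.01 and m = 0.594, so r·m = 0.6.
ω = √0.6 = 0.775 per year, hence T = 2π/ω ≈ 8.11 years.

T ≈ 8.11 years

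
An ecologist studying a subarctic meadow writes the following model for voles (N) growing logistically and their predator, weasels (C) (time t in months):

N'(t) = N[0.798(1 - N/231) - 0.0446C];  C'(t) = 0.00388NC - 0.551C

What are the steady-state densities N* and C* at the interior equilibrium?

N* ≈ 142, C* ≈ 6.89

From dC/dt = 0 with C > 0: 0.00388N* = 0.551, so N* = 142.
Substitute into dN/dt = 0: 0.798(1 - 142/231) = 0.0446C*.
The bracket is 0.385, giving C* = 0.307/0.0446 = 6.89.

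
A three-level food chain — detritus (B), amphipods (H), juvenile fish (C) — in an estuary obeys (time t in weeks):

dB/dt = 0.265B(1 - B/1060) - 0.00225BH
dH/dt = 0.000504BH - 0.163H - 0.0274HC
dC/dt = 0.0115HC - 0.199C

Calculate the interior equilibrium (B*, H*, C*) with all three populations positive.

B* ≈ 904, H* ≈ 17.3, C* ≈ 10.7

From dC/dt = 0: 0.0115H* = 0.199, so H* = 17.3.
From dB/dt = 0: 0.265(1 - B*/1060) = 0.00225·17.3, giving B* = 1060·(1 - 0.147) = 904.
From dH/dt = 0: 0.000504·904 - 0.163 = 0.0274C*, so C* = 0.293/0.0274 = 10.7.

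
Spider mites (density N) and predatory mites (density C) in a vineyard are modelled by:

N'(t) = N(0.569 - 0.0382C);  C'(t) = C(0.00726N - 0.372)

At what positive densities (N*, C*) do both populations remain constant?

Set dC/dt = 0 with C > 0: 0.00726N - 0.372 = 0, so N* = 0.372/0.00726 = 51.2.
Set dN/dt = 0 with N > 0: 0.569 - 0.0382C = 0, so C* = 0.569/0.0382 = 14.9.

N* ≈ 51.2, C* ≈ 14.9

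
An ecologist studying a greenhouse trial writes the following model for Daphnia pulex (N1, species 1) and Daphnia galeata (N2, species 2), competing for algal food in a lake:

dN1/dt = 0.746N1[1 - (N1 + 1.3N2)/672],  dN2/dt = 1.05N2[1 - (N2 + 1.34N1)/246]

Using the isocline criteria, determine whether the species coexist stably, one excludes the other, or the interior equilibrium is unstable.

Compare the nullcline intercepts: K1/α12 = 672/1.3 = 517 > K2 = 246; K2/α21 = 246/1.34 = 184 < K1 = 672.
Since the inequalities point opposite ways, species 1 can invade but species 2 cannot.

species 1 excludes species 2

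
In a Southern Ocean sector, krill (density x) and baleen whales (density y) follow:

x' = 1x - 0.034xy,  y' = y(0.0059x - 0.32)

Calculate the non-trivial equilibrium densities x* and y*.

x* ≈ 54.2, y* ≈ 29.4

Set dy/dt = 0 with y > 0: 0.0059x - 0.32 = 0, so x* = 0.32/0.0059 = 54.2.
Set dx/dt = 0 with x > 0: 1 - 0.034y = 0, so y* = 1/0.034 = 29.4.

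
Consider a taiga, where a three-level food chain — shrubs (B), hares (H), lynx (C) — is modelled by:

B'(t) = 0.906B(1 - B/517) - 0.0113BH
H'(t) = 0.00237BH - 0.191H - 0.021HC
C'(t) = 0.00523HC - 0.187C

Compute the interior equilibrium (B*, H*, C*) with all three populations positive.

From dC/dt = 0: 0.00523H* = 0.187, so H* = 35.8.
From dB/dt = 0: 0.906(1 - B*/517) = 0.0113·35.8, giving B* = 517·(1 - 0.446) = 286.
From dH/dt = 0: 0.00237·286 - 0.191 = 0.021C*, so C* = 0.488/0.021 = 23.2.

B* ≈ 286, H* ≈ 35.8, C* ≈ 23.2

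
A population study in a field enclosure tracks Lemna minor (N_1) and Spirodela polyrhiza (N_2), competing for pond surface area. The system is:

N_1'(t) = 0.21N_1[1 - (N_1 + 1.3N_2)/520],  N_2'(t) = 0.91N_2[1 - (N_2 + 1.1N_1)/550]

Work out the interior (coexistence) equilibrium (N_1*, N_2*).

N_1* ≈ 453, N_2* ≈ 51.2

Setting both brackets to zero gives the nullclines N_1 + 1.3N_2 = 520 and 1.1N_1 + N_2 = 550.
Substituting N_2 = 550 - 1.1N_1 into the first: N_1(1 - 1.3·1.1) = 520 - 1.3·550.
So N_1* = -195/-0.43 = 453, and then N_2* = 550 - 1.1·453 = 51.2.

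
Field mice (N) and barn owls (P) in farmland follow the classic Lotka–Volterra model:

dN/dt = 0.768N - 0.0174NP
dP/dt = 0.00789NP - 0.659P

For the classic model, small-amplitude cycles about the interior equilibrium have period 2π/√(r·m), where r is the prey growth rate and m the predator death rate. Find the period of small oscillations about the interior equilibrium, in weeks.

Here r = 0.768 and m = 0.659, so r·m = 0.506.
ω = √0.506 = 0.711 per week, hence T = 2π/ω ≈ 8.83 weeks.

T ≈ 8.83 weeks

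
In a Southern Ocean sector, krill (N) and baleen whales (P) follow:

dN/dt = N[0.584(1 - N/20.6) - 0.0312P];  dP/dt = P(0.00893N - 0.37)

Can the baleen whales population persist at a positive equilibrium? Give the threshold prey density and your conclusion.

The predator equation gives dP/dt > 0 only when N > 0.37/0.00893 = 41.4.
Without the predator, N → K = 20.6. Since 20.6 < 41.4, the predator cannot invade.

Threshold N = 41.4; K < 41.4, so no, the predator goes extinct.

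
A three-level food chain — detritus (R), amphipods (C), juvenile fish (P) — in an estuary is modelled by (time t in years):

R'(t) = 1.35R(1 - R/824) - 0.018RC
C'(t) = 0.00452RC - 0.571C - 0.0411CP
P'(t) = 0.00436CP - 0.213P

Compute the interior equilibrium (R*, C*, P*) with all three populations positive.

R* ≈ 287, C* ≈ 48.9, P* ≈ 17.7

From dP/dt = 0: 0.00436C* = 0.213, so C* = 48.9.
From dR/dt = 0: 1.35(1 - R*/824) = 0.018·48.9, giving R* = 824·(1 - 0.651) = 287.
From dC/dt = 0: 0.00452·287 - 0.571 = 0.0411P*, so P* = 0.727/0.0411 = 17.7.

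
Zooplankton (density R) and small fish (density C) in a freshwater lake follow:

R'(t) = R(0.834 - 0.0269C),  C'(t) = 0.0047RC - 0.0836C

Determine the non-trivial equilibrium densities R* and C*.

Set dC/dt = 0 with C > 0: 0.0047R - 0.0836 = 0, so R* = 0.0836/0.0047 = 17.8.
Set dR/dt = 0 with R > 0: 0.834 - 0.0269C = 0, so C* = 0.834/0.0269 = 31.

R* ≈ 17.8, C* ≈ 31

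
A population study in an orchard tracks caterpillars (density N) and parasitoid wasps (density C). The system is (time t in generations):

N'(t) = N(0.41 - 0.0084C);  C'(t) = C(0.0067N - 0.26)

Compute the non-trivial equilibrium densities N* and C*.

Set dC/dt = 0 with C > 0: 0.0067N - 0.26 = 0, so N* = 0.26/0.0067 = 38.8.
Set dN/dt = 0 with N > 0: 0.41 - 0.0084C = 0, so C* = 0.41/0.0084 = 48.8.

N* ≈ 38.8, C* ≈ 48.8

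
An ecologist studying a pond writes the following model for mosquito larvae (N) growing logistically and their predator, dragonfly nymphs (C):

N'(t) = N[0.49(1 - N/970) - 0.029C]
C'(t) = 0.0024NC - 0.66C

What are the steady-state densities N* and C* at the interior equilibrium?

N* ≈ 275, C* ≈ 12.1

From dC/dt = 0 with C > 0: 0.0024N* = 0.66, so N* = 275.
Substitute into dN/dt = 0: 0.49(1 - 275/970) = 0.029C*.
The bracket is 0.716, giving C* = 0.351/0.029 = 12.1.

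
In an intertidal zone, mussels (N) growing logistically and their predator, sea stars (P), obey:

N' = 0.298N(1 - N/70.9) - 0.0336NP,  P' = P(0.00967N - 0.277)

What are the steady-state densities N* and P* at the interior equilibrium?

N* ≈ 28.6, P* ≈ 5.29

From dP/dt = 0 with P > 0: 0.00967N* = 0.277, so N* = 28.6.
Substitute into dN/dt = 0: 0.298(1 - 28.6/70.9) = 0.0336P*.
The bracket is 0.596, giving P* = 0.178/0.0336 = 5.29.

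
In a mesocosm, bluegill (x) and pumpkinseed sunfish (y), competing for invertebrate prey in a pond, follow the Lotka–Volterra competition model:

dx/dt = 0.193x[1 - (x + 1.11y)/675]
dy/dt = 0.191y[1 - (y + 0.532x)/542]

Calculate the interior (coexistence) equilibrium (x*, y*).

x* ≈ 179, y* ≈ 447

Setting both brackets to zero gives the nullclines x + 1.11y = 675 and 0.532x + y = 542.
Substituting y = 542 - 0.532x into the first: x(1 - 1.11·0.532) = 675 - 1.11·542.
So x* = 73.4/0.409 = 179, and then y* = 542 - 0.532·179 = 447.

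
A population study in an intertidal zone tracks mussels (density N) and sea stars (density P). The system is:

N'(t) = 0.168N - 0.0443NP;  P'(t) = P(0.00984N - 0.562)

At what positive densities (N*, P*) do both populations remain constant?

N* ≈ 57.1, P* ≈ 3.79

Set dP/dt = 0 with P > 0: 0.00984N - 0.562 = 0, so N* = 0.562/0.00984 = 57.1.
Set dN/dt = 0 with N > 0: 0.168 - 0.0443P = 0, so P* = 0.168/0.0443 = 3.79.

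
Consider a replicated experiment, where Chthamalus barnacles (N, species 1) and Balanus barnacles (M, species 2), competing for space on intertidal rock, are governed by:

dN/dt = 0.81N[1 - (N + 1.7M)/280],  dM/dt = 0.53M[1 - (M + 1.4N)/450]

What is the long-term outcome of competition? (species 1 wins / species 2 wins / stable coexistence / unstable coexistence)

Compare the nullcline intercepts: K1/α12 = 280/1.7 = 165 < K2 = 450; K2/α21 = 450/1.4 = 321 > K1 = 280.
Since the inequalities point opposite ways, species 2 can invade but species 1 cannot.

species 2 excludes species 1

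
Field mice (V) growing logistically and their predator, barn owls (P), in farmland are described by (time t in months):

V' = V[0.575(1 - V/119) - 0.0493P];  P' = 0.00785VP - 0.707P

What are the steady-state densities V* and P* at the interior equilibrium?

From dP/dt = 0 with P > 0: 0.00785V* = 0.707, so V* = 90.1.
Substitute into dV/dt = 0: 0.575(1 - 90.1/119) = 0.0493P*.
The bracket is 0.243, giving P* = 0.14/0.0493 = 2.84.

V* ≈ 90.1, P* ≈ 2.84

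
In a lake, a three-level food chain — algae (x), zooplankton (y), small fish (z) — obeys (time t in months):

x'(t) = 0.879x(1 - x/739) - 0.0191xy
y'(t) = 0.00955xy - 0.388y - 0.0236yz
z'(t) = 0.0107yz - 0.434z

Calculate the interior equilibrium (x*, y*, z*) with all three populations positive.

x* ≈ 87.7, y* ≈ 40.6, z* ≈ 19

From dz/dt = 0: 0.0107y* = 0.434, so y* = 40.6.
From dx/dt = 0: 0.879(1 - x*/739) = 0.0191·40.6, giving x* = 739·(1 - 0.881) = 87.7.
From dy/dt = 0: 0.00955·87.7 - 0.388 = 0.0236z*, so z* = 0.449/0.0236 = 19.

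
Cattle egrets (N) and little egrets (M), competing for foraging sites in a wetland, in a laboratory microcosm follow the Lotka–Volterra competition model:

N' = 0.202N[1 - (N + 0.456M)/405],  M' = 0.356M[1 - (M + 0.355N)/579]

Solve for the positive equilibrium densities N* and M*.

N* ≈ 168, M* ≈ 519

Setting both brackets to zero gives the nullclines N + 0.456M = 405 and 0.355N + M = 579.
Substituting M = 579 - 0.355N into the first: N(1 - 0.456·0.355) = 405 - 0.456·579.
So N* = 141/0.838 = 168, and then M* = 579 - 0.355·168 = 519.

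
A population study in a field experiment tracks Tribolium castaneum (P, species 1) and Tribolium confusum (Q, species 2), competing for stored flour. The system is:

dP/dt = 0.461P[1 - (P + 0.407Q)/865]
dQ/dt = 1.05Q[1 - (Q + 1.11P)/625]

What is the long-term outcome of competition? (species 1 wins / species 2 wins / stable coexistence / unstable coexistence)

Compare the nullcline intercepts: K1/α12 = 865/0.407 = 2130 > K2 = 625; K2/α21 = 625/1.11 = 563 < K1 = 865.
Since the inequalities point opposite ways, species 1 can invade but species 2 cannot.

species 1 excludes species 2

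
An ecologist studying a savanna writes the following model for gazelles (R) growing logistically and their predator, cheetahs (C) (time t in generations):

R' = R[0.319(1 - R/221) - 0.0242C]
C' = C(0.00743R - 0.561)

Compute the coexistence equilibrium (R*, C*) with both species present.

From dC/dt = 0 with C > 0: 0.00743R* = 0.561, so R* = 75.5.
Substitute into dR/dt = 0: 0.319(1 - 75.5/221) = 0.0242C*.
The bracket is 0.658, giving C* = 0.21/0.0242 = 8.68.

R* ≈ 75.5, C* ≈ 8.68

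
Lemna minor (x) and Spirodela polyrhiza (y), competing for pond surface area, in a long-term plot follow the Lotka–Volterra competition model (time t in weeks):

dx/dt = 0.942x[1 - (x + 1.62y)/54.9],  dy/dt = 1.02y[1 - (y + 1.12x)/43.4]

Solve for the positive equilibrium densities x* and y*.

x* ≈ 18.9, y* ≈ 22.2

Setting both brackets to zero gives the nullclines x + 1.62y = 54.9 and 1.12x + y = 43.4.
Substituting y = 43.4 - 1.12x into the first: x(1 - 1.62·1.12) = 54.9 - 1.62·43.4.
So x* = -15.4/-0.814 = 18.9, and then y* = 43.4 - 1.12·18.9 = 22.2.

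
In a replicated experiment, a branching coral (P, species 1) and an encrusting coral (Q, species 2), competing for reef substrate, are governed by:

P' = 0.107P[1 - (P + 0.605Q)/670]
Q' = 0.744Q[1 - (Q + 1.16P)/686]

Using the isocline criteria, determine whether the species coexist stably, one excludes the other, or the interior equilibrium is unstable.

Compare the nullcline intercepts: K1/α12 = 670/0.605 = 1110 > K2 = 686; K2/α21 = 686/1.16 = 591 < K1 = 670.
Since the inequalities point opposite ways, species 1 can invade but species 2 cannot.

species 1 excludes species 2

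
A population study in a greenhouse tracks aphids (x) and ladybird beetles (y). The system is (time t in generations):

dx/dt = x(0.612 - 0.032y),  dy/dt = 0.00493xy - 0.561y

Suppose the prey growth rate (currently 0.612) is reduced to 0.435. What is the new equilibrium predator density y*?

y* ≈ 13.6

At the interior fixed point, setting dx/dt = 0 with x > 0 fixes y* = (prey growth rate)/(xy coefficient) — independent of the other coefficients.
With the change, y* = 0.435/0.032 = 13.6; it falls from 19.1.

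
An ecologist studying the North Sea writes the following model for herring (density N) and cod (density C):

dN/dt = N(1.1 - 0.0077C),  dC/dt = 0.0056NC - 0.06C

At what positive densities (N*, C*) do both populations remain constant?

Set dC/dt = 0 with C > 0: 0.0056N - 0.06 = 0, so N* = 0.06/0.0056 = 10.7.
Set dN/dt = 0 with N > 0: 1.1 - 0.0077C = 0, so C* = 1.1/0.0077 = 143.

N* ≈ 10.7, C* ≈ 143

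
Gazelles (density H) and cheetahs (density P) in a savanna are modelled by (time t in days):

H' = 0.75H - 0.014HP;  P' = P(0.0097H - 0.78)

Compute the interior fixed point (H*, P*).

Set dP/dt = 0 with P > 0: 0.0097H - 0.78 = 0, so H* = 0.78/0.0097 = 80.4.
Set dH/dt = 0 with H > 0: 0.75 - 0.014P = 0, so P* = 0.75/0.014 = 53.6.

H* ≈ 80.4, P* ≈ 53.6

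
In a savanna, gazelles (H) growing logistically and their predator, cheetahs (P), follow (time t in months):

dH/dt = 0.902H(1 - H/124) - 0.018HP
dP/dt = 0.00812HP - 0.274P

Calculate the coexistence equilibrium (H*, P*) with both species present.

H* ≈ 33.7, P* ≈ 36.5

From dP/dt = 0 with P > 0: 0.00812H* = 0.274, so H* = 33.7.
Substitute into dH/dt = 0: 0.902(1 - 33.7/124) = 0.018P*.
The bracket is 0.728, giving P* = 0.657/0.018 = 36.5.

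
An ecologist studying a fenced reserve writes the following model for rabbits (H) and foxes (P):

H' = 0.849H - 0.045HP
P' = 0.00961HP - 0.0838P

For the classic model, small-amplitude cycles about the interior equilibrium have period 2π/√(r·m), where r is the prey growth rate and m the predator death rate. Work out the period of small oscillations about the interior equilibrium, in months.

Here r = 0.849 and m = 0.0838, so r·m = 0.0711.
ω = √0.0711 = 0.267 per month, hence T = 2π/ω ≈ 23.6 months.

T ≈ 23.6 months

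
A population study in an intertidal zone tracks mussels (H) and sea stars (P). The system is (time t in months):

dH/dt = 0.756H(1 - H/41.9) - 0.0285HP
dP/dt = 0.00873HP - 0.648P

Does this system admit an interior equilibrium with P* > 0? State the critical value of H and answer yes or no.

The predator equation gives dP/dt > 0 only when H > 0.648/0.00873 = 74.2.
Without the predator, H → K = 41.9. Since 41.9 < 74.2, the predator cannot invade.

Threshold H = 74.2; K < 74.2, so no, the predator goes extinct.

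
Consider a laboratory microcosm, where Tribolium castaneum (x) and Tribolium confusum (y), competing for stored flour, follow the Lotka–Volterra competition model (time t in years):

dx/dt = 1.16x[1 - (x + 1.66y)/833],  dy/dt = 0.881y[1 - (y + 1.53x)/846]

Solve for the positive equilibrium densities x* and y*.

Setting both brackets to zero gives the nullclines x + 1.66y = 833 and 1.53x + y = 846.
Substituting y = 846 - 1.53x into the first: x(1 - 1.66·1.53) = 833 - 1.66·846.
So x* = -571/-1.54 = 371, and then y* = 846 - 1.53·371 = 278.

x* ≈ 371, y* ≈ 278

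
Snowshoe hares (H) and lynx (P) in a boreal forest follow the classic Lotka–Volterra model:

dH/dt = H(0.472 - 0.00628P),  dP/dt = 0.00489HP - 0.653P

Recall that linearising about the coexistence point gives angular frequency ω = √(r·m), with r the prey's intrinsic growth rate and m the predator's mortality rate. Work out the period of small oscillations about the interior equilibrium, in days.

Here r = 0.472 and m = 0.653, so r·m = 0.308.
ω = √0.308 = 0.555 per day, hence T = 2π/ω ≈ 11.3 days.

T ≈ 11.3 days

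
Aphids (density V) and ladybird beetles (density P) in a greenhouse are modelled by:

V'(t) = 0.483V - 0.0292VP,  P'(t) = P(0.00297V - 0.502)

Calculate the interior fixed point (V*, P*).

V* ≈ 169, P* ≈ 16.5

Set dP/dt = 0 with P > 0: 0.00297V - 0.502 = 0, so V* = 0.502/0.00297 = 169.
Set dV/dt = 0 with V > 0: 0.483 - 0.0292P = 0, so P* = 0.483/0.0292 = 16.5.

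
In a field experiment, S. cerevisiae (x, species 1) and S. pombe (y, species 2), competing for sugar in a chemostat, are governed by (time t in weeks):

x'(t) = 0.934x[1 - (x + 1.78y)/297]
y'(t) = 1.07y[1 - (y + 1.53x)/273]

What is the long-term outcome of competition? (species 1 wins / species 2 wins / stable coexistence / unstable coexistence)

Compare the nullcline intercepts: K1/α12 = 297/1.78 = 167 < K2 = 273; K2/α21 = 273/1.53 = 178 < K1 = 297.
Since both are reversed, neither can invade when rare; the interior point is a saddle.

unstable coexistence (outcome depends on initial conditions)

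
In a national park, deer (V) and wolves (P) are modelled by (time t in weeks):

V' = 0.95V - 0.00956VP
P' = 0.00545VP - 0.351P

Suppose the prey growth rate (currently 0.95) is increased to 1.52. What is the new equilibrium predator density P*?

At the interior fixed point, setting dV/dt = 0 with V > 0 fixes P* = (prey growth rate)/(VP coefficient) — independent of the other coefficients.
With the change, P* = 1.52/0.00956 = 159; it rises from 99.4.

P* ≈ 159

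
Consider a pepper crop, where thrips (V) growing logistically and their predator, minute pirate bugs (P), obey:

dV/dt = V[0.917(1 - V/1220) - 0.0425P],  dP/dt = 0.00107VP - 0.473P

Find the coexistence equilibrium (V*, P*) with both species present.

V* ≈ 442, P* ≈ 13.8

From dP/dt = 0 with P > 0: 0.00107V* = 0.473, so V* = 442.
Substitute into dV/dt = 0: 0.917(1 - 442/1220) = 0.0425P*.
The bracket is 0.638, giving P* = 0.585/0.0425 = 13.8.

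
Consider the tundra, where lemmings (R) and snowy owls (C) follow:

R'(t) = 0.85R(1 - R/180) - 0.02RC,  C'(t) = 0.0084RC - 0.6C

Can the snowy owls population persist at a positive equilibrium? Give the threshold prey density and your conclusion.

Threshold R = 71.4; K > 71.4, so yes, the predator persists.

The predator equation gives dC/dt > 0 only when R > 0.6/0.0084 = 71.4.
Without the predator, R → K = 180. Since 180 > 71.4, the predator can invade and persist.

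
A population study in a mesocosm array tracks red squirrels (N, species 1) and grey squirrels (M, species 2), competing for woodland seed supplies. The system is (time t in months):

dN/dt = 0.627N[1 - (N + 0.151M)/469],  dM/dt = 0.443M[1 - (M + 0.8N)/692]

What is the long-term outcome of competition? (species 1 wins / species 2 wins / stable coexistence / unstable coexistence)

stable coexistence

Compare the nullcline intercepts: K1/α12 = 469/0.151 = 3110 > K2 = 692; K2/α21 = 692/0.8 = 865 > K1 = 469.
Since both inequalities hold, each species can invade when rare, so the interior equilibrium is stable.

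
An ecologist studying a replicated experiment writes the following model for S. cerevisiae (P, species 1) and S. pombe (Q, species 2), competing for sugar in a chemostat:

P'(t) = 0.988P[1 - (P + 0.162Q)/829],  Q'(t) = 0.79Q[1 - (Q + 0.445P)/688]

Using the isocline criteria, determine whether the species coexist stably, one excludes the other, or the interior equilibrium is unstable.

stable coexistence

Compare the nullcline intercepts: K1/α12 = 829/0.162 = 5120 > K2 = 688; K2/α21 = 688/0.445 = 1550 > K1 = 829.
Since both inequalities hold, each species can invade when rare, so the interior equilibrium is stable.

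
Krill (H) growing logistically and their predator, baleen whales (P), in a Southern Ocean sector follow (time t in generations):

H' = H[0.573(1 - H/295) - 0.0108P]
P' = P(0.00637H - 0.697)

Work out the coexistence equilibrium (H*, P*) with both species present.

H* ≈ 109, P* ≈ 33.4

From dP/dt = 0 with P > 0: 0.00637H* = 0.697, so H* = 109.
Substitute into dH/dt = 0: 0.573(1 - 109/295) = 0.0108P*.
The bracket is 0.629, giving P* = 0.36/0.0108 = 33.4.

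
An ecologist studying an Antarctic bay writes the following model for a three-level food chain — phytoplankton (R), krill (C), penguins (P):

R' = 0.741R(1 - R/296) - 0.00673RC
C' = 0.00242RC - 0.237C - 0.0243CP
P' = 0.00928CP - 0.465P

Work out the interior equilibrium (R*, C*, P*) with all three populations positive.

R* ≈ 161, C* ≈ 50.1, P* ≈ 6.31

From dP/dt = 0: 0.00928C* = 0.465, so C* = 50.1.
From dR/dt = 0: 0.741(1 - R*/296) = 0.00673·50.1, giving R* = 296·(1 - 0.455) = 161.
From dC/dt = 0: 0.00242·161 - 0.237 = 0.0243P*, so P* = 0.153/0.0243 = 6.31.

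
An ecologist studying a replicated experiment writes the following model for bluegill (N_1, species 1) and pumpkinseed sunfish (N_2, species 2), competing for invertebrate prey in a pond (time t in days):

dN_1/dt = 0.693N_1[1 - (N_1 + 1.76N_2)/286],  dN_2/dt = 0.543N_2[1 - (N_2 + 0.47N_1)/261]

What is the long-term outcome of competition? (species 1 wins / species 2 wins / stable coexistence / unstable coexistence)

species 2 excludes species 1

Compare the nullcline intercepts: K1/α12 = 286/1.76 = 162 < K2 = 261; K2/α21 = 261/0.47 = 555 > K1 = 286.
Since the inequalities point opposite ways, species 2 can invade but species 1 cannot.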